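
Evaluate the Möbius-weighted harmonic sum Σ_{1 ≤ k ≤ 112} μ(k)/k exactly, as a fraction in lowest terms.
Σ μ(k)/k = -678316192822146162262092815134314936522301/39962142402550705168325165981723972810713890

Values of μ(k) for 1 ≤ k ≤ 112: μ(1) = 1, μ(2) = -1, μ(3) = -1, μ(5) = -1, μ(6) = 1, μ(7) = -1, μ(10) = 1, μ(11) = -1, μ(13) = -1, μ(14) = 1, μ(15) = 1, μ(17) = -1, μ(19) = -1, μ(21) = 1, μ(22) = 1, μ(23) = -1, μ(26) = 1, μ(29) = -1, μ(30) = -1, μ(31) = -1, μ(33) = 1, μ(34) = 1, μ(35) = 1, μ(37) = -1, μ(38) = 1, μ(39) = 1, μ(41) = -1, μ(42) = -1, μ(43) = -1, μ(46) = 1, μ(47) = -1, μ(51) = 1, μ(53) = -1, μ(55) = 1, μ(57) = 1, μ(58) = 1, μ(59) = -1, μ(61) = -1, μ(62) = 1, μ(65) = 1, μ(66) = -1, μ(67) = -1, μ(69) = 1, μ(70) = -1, μ(71) = -1, μ(73) = -1, μ(74) = 1, μ(77) = 1, μ(78) = -1, μ(79) = -1, μ(82) = 1, μ(83) = -1, μ(85) = 1, μ(86) = 1, μ(87) = 1, μ(89) = -1, μ(91) = 1, μ(93) = 1, μ(94) = 1, μ(95) = 1, μ(97) = -1, μ(101) = -1, μ(102) = -1, μ(103) = -1, μ(105) = -1, μ(106) = 1, μ(107) = -1, μ(109) = -1, μ(110) = -1, μ(111) = 1, with μ = 0 on non-squarefree integers. Summing μ(k)/k for k where μ(k) ≠ 0 gives -678316192822146162262092815134314936522301/39962142402550705168325165981723972810713890 ≈ -0.0170. (PNT ⟺ this sum → 0 as n → ∞.)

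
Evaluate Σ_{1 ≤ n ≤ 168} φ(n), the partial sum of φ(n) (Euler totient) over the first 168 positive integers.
Σ_{n ≤ 168} φ(n) = 8610

Compute φ(n) for each 1 ≤ n ≤ 168: φ(1) = 1, φ(2) = 1, φ(3) = 2, φ(4) = 2, φ(5) = 4, φ(6) = 2, φ(7) = 6, φ(8) = 4, φ(9) = 6, φ(10) = 4, φ(11) = 10, φ(12) = 4, φ(13) = 12, φ(14) = 6, φ(15) = 8, φ(16) = 8, φ(17) = 16, φ(18) = 6, φ(19) = 18, φ(20) = 8, φ(21) = 12, φ(22) = 10, φ(23) = 22, φ(24) = 8, φ(25) = 20, φ(26) = 12, φ(27) = 18, φ(28) = 12, φ(29) = 28, φ(30) = 8, φ(31) = 30, φ(32) = 16, φ(33) = 20, φ(34) = 16, φ(35) = 24, φ(36) = 12, φ(37) = 36, φ(38) = 18, φ(39) = 24, φ(40) = 16, φ(41) = 40, φ(42) = 12, φ(43) = 42, φ(44) = 20, φ(45) = 24, φ(46) = 22, φ(47) = 46, φ(48) = 16, φ(49) = 42, φ(50) = 20, φ(51) = 32, φ(52) = 24, φ(53) = 52, φ(54) = 18, φ(55) = 40, φ(56) = 24, φ(57) = 36, φ(58) = 28, φ(59) = 58, φ(60) = 16, φ(61) = 60, φ(62) = 30, φ(63) = 36, φ(64) = 32, φ(65) = 48, φ(66) = 20, φ(67) = 66, φ(68) = 32, φ(69) = 44, φ(70) = 24, φ(71) = 70, φ(72) = 24, φ(73) = 72, φ(74) = 36, φ(75) = 40, φ(76) = 36, φ(77) = 60, φ(78) = 24, φ(79) = 78, φ(80) = 32, φ(81) = 54, φ(82) = 40, φ(83) = 82, φ(84) = 24, φ(85) = 64, φ(86) = 42, φ(87) = 56, φ(88) = 40, φ(89) = 88, φ(90) = 24, φ(91) = 72, φ(92) = 44, φ(93) = 60, φ(94) = 46, φ(95) = 72, φ(96) = 32, φ(97) = 96, φ(98) = 42, φ(99) = 60, φ(100) = 40, φ(101) = 100, φ(102) = 32, φ(103) = 102, φ(104) = 48, φ(105) = 48, φ(106) = 52, φ(107) = 106, φ(108) = 36, φ(109) = 108, φ(110) = 40, φ(111) = 72, φ(112) = 48, φ(113) = 112, φ(114) = 36, φ(115) = 88, φ(116) = 56, φ(117) = 72, φ(118) = 58, φ(119) = 96, φ(120) = 32, φ(121) = 110, φ(122) = 60, φ(123) = 80, φ(124) = 60, φ(125) = 100, φ(126) = 36, φ(127) = 126, φ(128) = 64, φ(129) = 84, φ(130) = 48, φ(131) = 130, φ(132) = 40, φ(133) = 108, φ(134) = 66, φ(135) = 72, φ(136) = 64, φ(137) = 136, φ(138) = 44, φ(139) = 138, φ(140) = 48, φ(141) = 92, φ(142) = 70, φ(143) = 120, φ(144) = 48, φ(145) = 112, φ(146) = 72, φ(147) = 84, φ(148) = 72, φ(149) = 148, φ(150) = 40, φ(151) = 150, φ(152) = 72, φ(153) = 96, φ(154) = 60, φ(155) = 120, φ(156) = 48, φ(157) = 156, φ(158) = 78, φ(159) = 104, φ(160) = 64, φ(161) = 132, φ(162) = 54, φ(163) = 162, φ(164) = 80, φ(165) = 80, φ(166) = 82, φ(167) = 166, φ(168) = 48. Summing all 168 values: 8610. (Average order: Σ_{n ≤ x} φ(n) ~ (3/π²) x². For x = 168, (3/π²)·168² ≈ 8579.07.)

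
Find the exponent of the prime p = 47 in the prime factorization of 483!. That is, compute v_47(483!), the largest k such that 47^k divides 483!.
v_47(483!) = 10

Legendre's formula: v_p(n!) = Σ_{k ≥ 1} ⌊n / p^k⌋. For p = 47, n = 483, the terms are:
  ⌊483/47^1⌋ = ⌊483/47⌋ = 10
(the next term ⌊483/47^2⌋ = 0, terminating the sum). Summing: v_47(483!) = 10 = 10.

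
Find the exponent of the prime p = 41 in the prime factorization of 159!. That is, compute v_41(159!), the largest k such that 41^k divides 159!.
v_41(159!) = 3

Legendre's formula: v_p(n!) = Σ_{k ≥ 1} ⌊n / p^k⌋. For p = 41, n = 159, the terms are:
  ⌊159/41^1⌋ = ⌊159/41⌋ = 3
(the next term ⌊159/41^2⌋ = 0, terminating the sum). Summing: v_41(159!) = 3 = 3.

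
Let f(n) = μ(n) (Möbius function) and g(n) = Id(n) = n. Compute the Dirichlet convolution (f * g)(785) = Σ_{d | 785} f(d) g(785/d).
(μ * Id)(785) = 624

Divisors of 785: [1, 5, 157, 785]. For each d | 785:
  d = 1: μ(1) · Id(785/1) = 1 · 785 = 785
  d = 5: μ(5) · Id(785/5) = -1 · 157 = -157
  d = 157: μ(157) · Id(785/157) = -1 · 5 = -5
  d = 785: μ(785) · Id(785/785) = 1 · 1 = 1
Summing: (μ * Id)(785) = 785 + -157 + -5 + 1 = 624.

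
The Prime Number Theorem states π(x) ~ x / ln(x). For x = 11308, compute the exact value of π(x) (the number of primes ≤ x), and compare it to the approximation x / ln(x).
π(11308) = 1366;  x/ln(x) ≈ 1211.58;  relative error ≈ 11.30%.

Directly count primes up to 11308: π(11308) = 1366. The PNT approximation gives 11308/ln(11308) ≈ 11308/9.33327 ≈ 1211.58. Relative error (π(x) − x/ln(x)) / π(x) ≈ 11.30%; the approximation is known to undercount slightly (Li(x) is a better estimate).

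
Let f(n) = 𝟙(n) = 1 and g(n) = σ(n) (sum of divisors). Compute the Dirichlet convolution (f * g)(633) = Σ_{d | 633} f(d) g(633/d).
(𝟙 * σ)(633) = 1065

Divisors of 633: [1, 3, 211, 633]. For each d | 633:
  d = 1: 𝟙(1) · σ(633/1) = 1 · 848 = 848
  d = 3: 𝟙(3) · σ(633/3) = 1 · 212 = 212
  d = 211: 𝟙(211) · σ(633/211) = 1 · 4 = 4
  d = 633: 𝟙(633) · σ(633/633) = 1 · 1 = 1
Summing: (𝟙 * σ)(633) = 848 + 212 + 4 + 1 = 1065.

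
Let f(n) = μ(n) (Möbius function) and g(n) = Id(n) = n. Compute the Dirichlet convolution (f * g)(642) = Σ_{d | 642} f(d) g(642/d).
(μ * Id)(642) = 212

Divisors of 642: [1, 2, 3, 6, 107, 214, 321, 642]. For each d | 642:
  d = 1: μ(1) · Id(642/1) = 1 · 642 = 642
  d = 2: μ(2) · Id(642/2) = -1 · 321 = -321
  d = 3: μ(3) · Id(642/3) = -1 · 214 = -214
  d = 6: μ(6) · Id(642/6) = 1 · 107 = 107
  d = 107: μ(107) · Id(642/107) = -1 · 6 = -6
  d = 214: μ(214) · Id(642/214) = 1 · 3 = 3
  d = 321: μ(321) · Id(642/321) = 1 · 2 = 2
  d = 642: μ(642) · Id(642/642) = -1 · 1 = -1
Summing: (μ * Id)(642) = 642 + -321 + -214 + 107 + -6 + 3 + 2 + -1 = 212.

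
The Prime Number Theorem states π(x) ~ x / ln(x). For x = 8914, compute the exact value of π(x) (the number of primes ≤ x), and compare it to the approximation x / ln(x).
π(8914) = 1108;  x/ln(x) ≈ 980.06;  relative error ≈ 11.55%.

Directly count primes up to 8914: π(8914) = 1108. The PNT approximation gives 8914/ln(8914) ≈ 8914/9.09538 ≈ 980.06. Relative error (π(x) − x/ln(x)) / π(x) ≈ 11.55%; the approximation is known to undercount slightly (Li(x) is a better estimate).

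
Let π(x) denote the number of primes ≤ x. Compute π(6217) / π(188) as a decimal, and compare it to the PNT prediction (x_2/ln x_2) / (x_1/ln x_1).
π(6217)/π(188) = 809/42 ≈ 19.2619;  PNT prediction ≈ 19.8241.

π(188) = 42 and π(6217) = 809, so π(6217)/π(188) ≈ 19.2619. The PNT-predicted ratio is (6217/ln(6217)) / (188/ln(188)) ≈ 19.8241. The two agree to within a few percent, as expected.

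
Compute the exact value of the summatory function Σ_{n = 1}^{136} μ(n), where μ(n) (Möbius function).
Σ_{n ≤ 136} μ(n) = -1

Compute μ(n) for each 1 ≤ n ≤ 136: μ(1) = 1, μ(2) = -1, μ(3) = -1, μ(4) = 0, μ(5) = -1, μ(6) = 1, μ(7) = -1, μ(8) = 0, μ(9) = 0, μ(10) = 1, μ(11) = -1, μ(12) = 0, μ(13) = -1, μ(14) = 1, μ(15) = 1, μ(16) = 0, μ(17) = -1, μ(18) = 0, μ(19) = -1, μ(20) = 0, μ(21) = 1, μ(22) = 1, μ(23) = -1, μ(24) = 0, μ(25) = 0, μ(26) = 1, μ(27) = 0, μ(28) = 0, μ(29) = -1, μ(30) = -1, μ(31) = -1, μ(32) = 0, μ(33) = 1, μ(34) = 1, μ(35) = 1, μ(36) = 0, μ(37) = -1, μ(38) = 1, μ(39) = 1, μ(40) = 0, μ(41) = -1, μ(42) = -1, μ(43) = -1, μ(44) = 0, μ(45) = 0, μ(46) = 1, μ(47) = -1, μ(48) = 0, μ(49) = 0, μ(50) = 0, μ(51) = 1, μ(52) = 0, μ(53) = -1, μ(54) = 0, μ(55) = 1, μ(56) = 0, μ(57) = 1, μ(58) = 1, μ(59) = -1, μ(60) = 0, μ(61) = -1, μ(62) = 1, μ(63) = 0, μ(64) = 0, μ(65) = 1, μ(66) = -1, μ(67) = -1, μ(68) = 0, μ(69) = 1, μ(70) = -1, μ(71) = -1, μ(72) = 0, μ(73) = -1, μ(74) = 1, μ(75) = 0, μ(76) = 0, μ(77) = 1, μ(78) = -1, μ(79) = -1, μ(80) = 0, μ(81) = 0, μ(82) = 1, μ(83) = -1, μ(84) = 0, μ(85) = 1, μ(86) = 1, μ(87) = 1, μ(88) = 0, μ(89) = -1, μ(90) = 0, μ(91) = 1, μ(92) = 0, μ(93) = 1, μ(94) = 1, μ(95) = 1, μ(96) = 0, μ(97) = -1, μ(98) = 0, μ(99) = 0, μ(100) = 0, μ(101) = -1, μ(102) = -1, μ(103) = -1, μ(104) = 0, μ(105) = -1, μ(106) = 1, μ(107) = -1, μ(108) = 0, μ(109) = -1, μ(110) = -1, μ(111) = 1, μ(112) = 0, μ(113) = -1, μ(114) = -1, μ(115) = 1, μ(116) = 0, μ(117) = 0, μ(118) = 1, μ(119) = 1, μ(120) = 0, μ(121) = 0, μ(122) = 1, μ(123) = 1, μ(124) = 0, μ(125) = 0, μ(126) = 0, μ(127) = -1, μ(128) = 0, μ(129) = 1, μ(130) = -1, μ(131) = -1, μ(132) = 0, μ(133) = 1, μ(134) = 1, μ(135) = 0, μ(136) = 0. Summing all 136 values: -1. (Mertens function M(x) = Σ_{n ≤ x} μ(n); on average M(x) should be small (PNT ⟺ M(x) = o(x)).)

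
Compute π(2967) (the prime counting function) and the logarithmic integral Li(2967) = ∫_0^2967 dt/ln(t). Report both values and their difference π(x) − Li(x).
π(2967) = 427;  Li(2967) ≈ 438.63;  π(x) − Li(x) ≈ -11.63.

Direct count of primes ≤ 2967 gives π(2967) = 427. Numerical evaluation of the logarithmic integral gives Li(2967) ≈ 438.63. The difference π(x) − Li(x) ≈ -11.63 is typically negative for small/moderate x (Li(x) overestimates), though Littlewood's theorem shows this sign changes infinitely often.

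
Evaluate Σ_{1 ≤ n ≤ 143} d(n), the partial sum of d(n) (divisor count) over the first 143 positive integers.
Σ_{n ≤ 143} d(n) = 731

Compute d(n) for each 1 ≤ n ≤ 143: d(1) = 1, d(2) = 2, d(3) = 2, d(4) = 3, d(5) = 2, d(6) = 4, d(7) = 2, d(8) = 4, d(9) = 3, d(10) = 4, d(11) = 2, d(12) = 6, d(13) = 2, d(14) = 4, d(15) = 4, d(16) = 5, d(17) = 2, d(18) = 6, d(19) = 2, d(20) = 6, d(21) = 4, d(22) = 4, d(23) = 2, d(24) = 8, d(25) = 3, d(26) = 4, d(27) = 4, d(28) = 6, d(29) = 2, d(30) = 8, d(31) = 2, d(32) = 6, d(33) = 4, d(34) = 4, d(35) = 4, d(36) = 9, d(37) = 2, d(38) = 4, d(39) = 4, d(40) = 8, d(41) = 2, d(42) = 8, d(43) = 2, d(44) = 6, d(45) = 6, d(46) = 4, d(47) = 2, d(48) = 10, d(49) = 3, d(50) = 6, d(51) = 4, d(52) = 6, d(53) = 2, d(54) = 8, d(55) = 4, d(56) = 8, d(57) = 4, d(58) = 4, d(59) = 2, d(60) = 12, d(61) = 2, d(62) = 4, d(63) = 6, d(64) = 7, d(65) = 4, d(66) = 8, d(67) = 2, d(68) = 6, d(69) = 4, d(70) = 8, d(71) = 2, d(72) = 12, d(73) = 2, d(74) = 4, d(75) = 6, d(76) = 6, d(77) = 4, d(78) = 8, d(79) = 2, d(80) = 10, d(81) = 5, d(82) = 4, d(83) = 2, d(84) = 12, d(85) = 4, d(86) = 4, d(87) = 4, d(88) = 8, d(89) = 2, d(90) = 12, d(91) = 4, d(92) = 6, d(93) = 4, d(94) = 4, d(95) = 4, d(96) = 12, d(97) = 2, d(98) = 6, d(99) = 6, d(100) = 9, d(101) = 2, d(102) = 8, d(103) = 2, d(104) = 8, d(105) = 8, d(106) = 4, d(107) = 2, d(108) = 12, d(109) = 2, d(110) = 8, d(111) = 4, d(112) = 10, d(113) = 2, d(114) = 8, d(115) = 4, d(116) = 6, d(117) = 6, d(118) = 4, d(119) = 4, d(120) = 16, d(121) = 3, d(122) = 4, d(123) = 4, d(124) = 6, d(125) = 4, d(126) = 12, d(127) = 2, d(128) = 8, d(129) = 4, d(130) = 8, d(131) = 2, d(132) = 12, d(133) = 4, d(134) = 4, d(135) = 8, d(136) = 8, d(137) = 2, d(138) = 8, d(139) = 2, d(140) = 12, d(141) = 4, d(142) = 4, d(143) = 4. Summing all 143 values: 731. (Dirichlet's divisor formula: Σ_{n ≤ x} d(n) = x ln(x) + (2γ − 1) x + O(√x). For x = 143, the asymptotic estimate is ≈ 731.77.)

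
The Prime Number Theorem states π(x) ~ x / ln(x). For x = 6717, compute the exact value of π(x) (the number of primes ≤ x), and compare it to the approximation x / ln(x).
π(6717) = 866;  x/ln(x) ≈ 762.22;  relative error ≈ 11.98%.

Directly count primes up to 6717: π(6717) = 866. The PNT approximation gives 6717/ln(6717) ≈ 6717/8.81240 ≈ 762.22. Relative error (π(x) − x/ln(x)) / π(x) ≈ 11.98%; the approximation is known to undercount slightly (Li(x) is a better estimate).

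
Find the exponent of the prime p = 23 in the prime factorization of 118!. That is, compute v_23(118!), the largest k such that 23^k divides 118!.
v_23(118!) = 5

Legendre's formula: v_p(n!) = Σ_{k ≥ 1} ⌊n / p^k⌋. For p = 23, n = 118, the terms are:
  ⌊118/23^1⌋ = ⌊118/23⌋ = 5
(the next term ⌊118/23^2⌋ = 0, terminating the sum). Summing: v_23(118!) = 5 = 5.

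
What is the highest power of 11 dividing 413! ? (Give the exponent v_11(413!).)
v_11(413!) = 40

Legendre's formula: v_p(n!) = Σ_{k ≥ 1} ⌊n / p^k⌋. For p = 11, n = 413, the terms are:
  ⌊413/11^1⌋ = ⌊413/11⌋ = 37
  ⌊413/11^2⌋ = ⌊413/121⌋ = 3
(the next term ⌊413/11^3⌋ = 0, terminating the sum). Summing: v_11(413!) = 37 + 3 = 40.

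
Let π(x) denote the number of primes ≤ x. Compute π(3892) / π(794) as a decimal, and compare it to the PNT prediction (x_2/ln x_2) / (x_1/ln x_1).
π(3892)/π(794) = 539/138 ≈ 3.9058;  PNT prediction ≈ 3.9592.

π(794) = 138 and π(3892) = 539, so π(3892)/π(794) ≈ 3.9058. The PNT-predicted ratio is (3892/ln(3892)) / (794/ln(794)) ≈ 3.9592. The two agree to within a few percent, as expected.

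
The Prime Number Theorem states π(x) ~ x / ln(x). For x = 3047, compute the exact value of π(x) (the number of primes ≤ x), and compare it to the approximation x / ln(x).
π(3047) = 436;  x/ln(x) ≈ 379.83;  relative error ≈ 12.88%.

Directly count primes up to 3047: π(3047) = 436. The PNT approximation gives 3047/ln(3047) ≈ 3047/8.02191 ≈ 379.83. Relative error (π(x) − x/ln(x)) / π(x) ≈ 12.88%; the approximation is known to undercount slightly (Li(x) is a better estimate).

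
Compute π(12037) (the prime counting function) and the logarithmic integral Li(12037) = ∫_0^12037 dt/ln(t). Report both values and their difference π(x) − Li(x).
π(12037) = 1441;  Li(12037) ≈ 1465.04;  π(x) − Li(x) ≈ -24.04.

Direct count of primes ≤ 12037 gives π(12037) = 1441. Numerical evaluation of the logarithmic integral gives Li(12037) ≈ 1465.04. The difference π(x) − Li(x) ≈ -24.04 is typically negative for small/moderate x (Li(x) overestimates), though Littlewood's theorem shows this sign changes infinitely often.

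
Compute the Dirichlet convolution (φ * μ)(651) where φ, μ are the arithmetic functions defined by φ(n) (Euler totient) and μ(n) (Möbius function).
(φ * μ)(651) = 145

Divisors of 651: [1, 3, 7, 21, 31, 93, 217, 651]. For each d | 651:
  d = 1: φ(1) · μ(651/1) = 1 · -1 = -1
  d = 3: φ(3) · μ(651/3) = 2 · 1 = 2
  d = 7: φ(7) · μ(651/7) = 6 · 1 = 6
  d = 21: φ(21) · μ(651/21) = 12 · -1 = -12
  d = 31: φ(31) · μ(651/31) = 30 · 1 = 30
  d = 93: φ(93) · μ(651/93) = 60 · -1 = -60
  d = 217: φ(217) · μ(651/217) = 180 · -1 = -180
  d = 651: φ(651) · μ(651/651) = 360 · 1 = 360
Summing: (φ * μ)(651) = -1 + 2 + 6 + -12 + 30 + -60 + -180 + 360 = 145.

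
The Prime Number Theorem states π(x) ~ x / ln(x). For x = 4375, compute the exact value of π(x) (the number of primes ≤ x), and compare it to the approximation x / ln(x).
π(4375) = 597;  x/ln(x) ≈ 521.85;  relative error ≈ 12.59%.

Directly count primes up to 4375: π(4375) = 597. The PNT approximation gives 4375/ln(4375) ≈ 4375/8.38366 ≈ 521.85. Relative error (π(x) − x/ln(x)) / π(x) ≈ 12.59%; the approximation is known to undercount slightly (Li(x) is a better estimate).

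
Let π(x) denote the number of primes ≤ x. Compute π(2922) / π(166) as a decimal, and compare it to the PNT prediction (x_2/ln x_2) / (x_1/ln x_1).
π(2922)/π(166) = 422/38 ≈ 11.1053;  PNT prediction ≈ 11.2761.

π(166) = 38 and π(2922) = 422, so π(2922)/π(166) ≈ 11.1053. The PNT-predicted ratio is (2922/ln(2922)) / (166/ln(166)) ≈ 11.2761. The two agree to within a few percent, as expected.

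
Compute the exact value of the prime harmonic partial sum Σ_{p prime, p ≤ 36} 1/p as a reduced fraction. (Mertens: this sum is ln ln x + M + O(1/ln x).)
Σ 1/p = 314016924901/200560490130

π(36) = 11, so the primes ≤ 36 are [2, 3, 5, 7, 11, 13, 17, 19, 23, 29, 31]. Summing 1/p over these primes: 314016924901/200560490130 ≈ 1.5657. Mertens estimate ln ln(36) + 0.2615 ≈ 1.5378.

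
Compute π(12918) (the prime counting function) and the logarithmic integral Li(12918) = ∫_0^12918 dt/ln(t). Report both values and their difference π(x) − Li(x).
π(12918) = 1538;  Li(12918) ≈ 1558.45;  π(x) − Li(x) ≈ -20.45.

Direct count of primes ≤ 12918 gives π(12918) = 1538. Numerical evaluation of the logarithmic integral gives Li(12918) ≈ 1558.45. The difference π(x) − Li(x) ≈ -20.45 is typically negative for small/moderate x (Li(x) overestimates), though Littlewood's theorem shows this sign changes infinitely often.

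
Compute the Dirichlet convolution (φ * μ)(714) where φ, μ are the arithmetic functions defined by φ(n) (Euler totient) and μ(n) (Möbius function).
(φ * μ)(714) = 0

Divisors of 714: [1, 2, 3, 6, 7, 14, 17, 21, 34, 42, 51, 102, 119, 238, 357, 714]. For each d | 714:
  d = 1: φ(1) · μ(714/1) = 1 · 1 = 1
  d = 2: φ(2) · μ(714/2) = 1 · -1 = -1
  d = 3: φ(3) · μ(714/3) = 2 · -1 = -2
  d = 6: φ(6) · μ(714/6) = 2 · 1 = 2
  d = 7: φ(7) · μ(714/7) = 6 · -1 = -6
  d = 14: φ(14) · μ(714/14) = 6 · 1 = 6
  d = 17: φ(17) · μ(714/17) = 16 · -1 = -16
  d = 21: φ(21) · μ(714/21) = 12 · 1 = 12
  d = 34: φ(34) · μ(714/34) = 16 · 1 = 16
  d = 42: φ(42) · μ(714/42) = 12 · -1 = -12
  d = 51: φ(51) · μ(714/51) = 32 · 1 = 32
  d = 102: φ(102) · μ(714/102) = 32 · -1 = -32
  d = 119: φ(119) · μ(714/119) = 96 · 1 = 96
  d = 238: φ(238) · μ(714/238) = 96 · -1 = -96
  d = 357: φ(357) · μ(714/357) = 192 · -1 = -192
  d = 714: φ(714) · μ(714/714) = 192 · 1 = 192
Summing: (φ * μ)(714) = 1 + -1 + -2 + 2 + -6 + 6 + -16 + 12 + 16 + -12 + 32 + -32 + 96 + -96 + -192 + 192 = 0.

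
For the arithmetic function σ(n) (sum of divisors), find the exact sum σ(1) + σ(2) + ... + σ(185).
Σ_{n ≤ 185} σ(n) = 28174

Compute σ(n) for each 1 ≤ n ≤ 185: σ(1) = 1, σ(2) = 3, σ(3) = 4, σ(4) = 7, σ(5) = 6, σ(6) = 12, σ(7) = 8, σ(8) = 15, σ(9) = 13, σ(10) = 18, σ(11) = 12, σ(12) = 28, σ(13) = 14, σ(14) = 24, σ(15) = 24, σ(16) = 31, σ(17) = 18, σ(18) = 39, σ(19) = 20, σ(20) = 42, σ(21) = 32, σ(22) = 36, σ(23) = 24, σ(24) = 60, σ(25) = 31, σ(26) = 42, σ(27) = 40, σ(28) = 56, σ(29) = 30, σ(30) = 72, σ(31) = 32, σ(32) = 63, σ(33) = 48, σ(34) = 54, σ(35) = 48, σ(36) = 91, σ(37) = 38, σ(38) = 60, σ(39) = 56, σ(40) = 90, σ(41) = 42, σ(42) = 96, σ(43) = 44, σ(44) = 84, σ(45) = 78, σ(46) = 72, σ(47) = 48, σ(48) = 124, σ(49) = 57, σ(50) = 93, σ(51) = 72, σ(52) = 98, σ(53) = 54, σ(54) = 120, σ(55) = 72, σ(56) = 120, σ(57) = 80, σ(58) = 90, σ(59) = 60, σ(60) = 168, σ(61) = 62, σ(62) = 96, σ(63) = 104, σ(64) = 127, σ(65) = 84, σ(66) = 144, σ(67) = 68, σ(68) = 126, σ(69) = 96, σ(70) = 144, σ(71) = 72, σ(72) = 195, σ(73) = 74, σ(74) = 114, σ(75) = 124, σ(76) = 140, σ(77) = 96, σ(78) = 168, σ(79) = 80, σ(80) = 186, σ(81) = 121, σ(82) = 126, σ(83) = 84, σ(84) = 224, σ(85) = 108, σ(86) = 132, σ(87) = 120, σ(88) = 180, σ(89) = 90, σ(90) = 234, σ(91) = 112, σ(92) = 168, σ(93) = 128, σ(94) = 144, σ(95) = 120, σ(96) = 252, σ(97) = 98, σ(98) = 171, σ(99) = 156, σ(100) = 217, σ(101) = 102, σ(102) = 216, σ(103) = 104, σ(104) = 210, σ(105) = 192, σ(106) = 162, σ(107) = 108, σ(108) = 280, σ(109) = 110, σ(110) = 216, σ(111) = 152, σ(112) = 248, σ(113) = 114, σ(114) = 240, σ(115) = 144, σ(116) = 210, σ(117) = 182, σ(118) = 180, σ(119) = 144, σ(120) = 360, σ(121) = 133, σ(122) = 186, σ(123) = 168, σ(124) = 224, σ(125) = 156, σ(126) = 312, σ(127) = 128, σ(128) = 255, σ(129) = 176, σ(130) = 252, σ(131) = 132, σ(132) = 336, σ(133) = 160, σ(134) = 204, σ(135) = 240, σ(136) = 270, σ(137) = 138, σ(138) = 288, σ(139) = 140, σ(140) = 336, σ(141) = 192, σ(142) = 216, σ(143) = 168, σ(144) = 403, σ(145) = 180, σ(146) = 222, σ(147) = 228, σ(148) = 266, σ(149) = 150, σ(150) = 372, σ(151) = 152, σ(152) = 300, σ(153) = 234, σ(154) = 288, σ(155) = 192, σ(156) = 392, σ(157) = 158, σ(158) = 240, σ(159) = 216, σ(160) = 378, σ(161) = 192, σ(162) = 363, σ(163) = 164, σ(164) = 294, σ(165) = 288, σ(166) = 252, σ(167) = 168, σ(168) = 480, σ(169) = 183, σ(170) = 324, σ(171) = 260, σ(172) = 308, σ(173) = 174, σ(174) = 360, σ(175) = 248, σ(176) = 372, σ(177) = 240, σ(178) = 270, σ(179) = 180, σ(180) = 546, σ(181) = 182, σ(182) = 336, σ(183) = 248, σ(184) = 360, σ(185) = 228. Summing all 185 values: 28174. (Average order: Σ_{n ≤ x} σ(n) ~ (π²/12) x². For x = 185, (π²/12)·185² ≈ 28148.93.)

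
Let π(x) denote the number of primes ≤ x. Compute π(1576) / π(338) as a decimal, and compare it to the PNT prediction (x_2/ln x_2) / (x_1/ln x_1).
π(1576)/π(338) = 248/68 ≈ 3.6471;  PNT prediction ≈ 3.6877.

π(338) = 68 and π(1576) = 248, so π(1576)/π(338) ≈ 3.6471. The PNT-predicted ratio is (1576/ln(1576)) / (338/ln(338)) ≈ 3.6877. The two agree to within a few percent, as expected.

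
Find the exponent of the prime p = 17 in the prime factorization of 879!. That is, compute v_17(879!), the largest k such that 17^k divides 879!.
v_17(879!) = 54

Legendre's formula: v_p(n!) = Σ_{k ≥ 1} ⌊n / p^k⌋. For p = 17, n = 879, the terms are:
  ⌊879/17^1⌋ = ⌊879/17⌋ = 51
  ⌊879/17^2⌋ = ⌊879/289⌋ = 3
(the next term ⌊879/17^3⌋ = 0, terminating the sum). Summing: v_17(879!) = 51 + 3 = 54.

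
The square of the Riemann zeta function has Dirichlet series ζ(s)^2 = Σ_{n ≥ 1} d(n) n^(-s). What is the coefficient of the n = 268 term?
d(268) = 6

ζ(s)^2 = (Σ 1/m^s)(Σ 1/k^s). The coefficient of 1/n^s in the product is the number of ordered pairs (m, k) with mk = n, which equals d(n). For n = 268, divisors are [1, 2, 4, 67, 134, 268], so d(268) = 6.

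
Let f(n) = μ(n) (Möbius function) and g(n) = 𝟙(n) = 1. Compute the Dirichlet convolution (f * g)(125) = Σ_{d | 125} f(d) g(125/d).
(μ * 𝟙)(125) = 0

Divisors of 125: [1, 5, 25, 125]. For each d | 125:
  d = 1: μ(1) · 𝟙(125/1) = 1 · 1 = 1
  d = 5: μ(5) · 𝟙(125/5) = -1 · 1 = -1
  d = 25: μ(25) · 𝟙(125/25) = 0 · 1 = 0
  d = 125: μ(125) · 𝟙(125/125) = 0 · 1 = 0
Summing: (μ * 𝟙)(125) = 1 + -1 + 0 + 0 = 0.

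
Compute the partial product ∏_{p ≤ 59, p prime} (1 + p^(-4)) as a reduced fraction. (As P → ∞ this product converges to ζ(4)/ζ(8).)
∏ = 268899977463896666211538700535176520374989057685372088116157788269917908013056/249460108221570249996046380281539524912894104533469497356108318512969044025625

The primes p ≤ 59 are [2, 3, 5, 7, 11, 13, 17, 19, 23, 29, 31, 37, 41, 43, 47, 53, 59]. For each, (1 + 1/p^4) = (p^4 + 1)/p^4. Multiplying these fractions over p ∈ [2, 3, 5, 7, 11, 13, 17, 19, 23, 29, 31, 37, 41, 43, 47, 53, 59] gives 268899977463896666211538700535176520374989057685372088116157788269917908013056/249460108221570249996046380281539524912894104533469497356108318512969044025625. (In the limit P → ∞ this tends to ζ(4)/ζ(8).)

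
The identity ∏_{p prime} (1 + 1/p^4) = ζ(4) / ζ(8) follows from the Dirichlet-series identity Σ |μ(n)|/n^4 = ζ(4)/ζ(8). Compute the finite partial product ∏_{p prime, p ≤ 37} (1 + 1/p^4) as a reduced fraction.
∏ = 706902957735712331680943125904125462935190109312/655798773317600826641830943030775489929079680625

The primes p ≤ 37 are [2, 3, 5, 7, 11, 13, 17, 19, 23, 29, 31, 37]. For each, (1 + 1/p^4) = (p^4 + 1)/p^4. Multiplying these fractions over p ∈ [2, 3, 5, 7, 11, 13, 17, 19, 23, 29, 31, 37] gives 706902957735712331680943125904125462935190109312/655798773317600826641830943030775489929079680625. (In the limit P → ∞ this tends to ζ(4)/ζ(8).)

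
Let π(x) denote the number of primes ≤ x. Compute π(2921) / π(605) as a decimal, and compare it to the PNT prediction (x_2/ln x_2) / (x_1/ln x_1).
π(2921)/π(605) = 422/110 ≈ 3.8364;  PNT prediction ≈ 3.8755.

π(605) = 110 and π(2921) = 422, so π(2921)/π(605) ≈ 3.8364. The PNT-predicted ratio is (2921/ln(2921)) / (605/ln(605)) ≈ 3.8755. The two agree to within a few percent, as expected.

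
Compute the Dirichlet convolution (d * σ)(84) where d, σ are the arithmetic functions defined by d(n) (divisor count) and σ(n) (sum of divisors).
(d * σ)(84) = 960

Divisors of 84: [1, 2, 3, 4, 6, 7, 12, 14, 21, 28, 42, 84]. For each d | 84:
  d = 1: d(1) · σ(84/1) = 1 · 224 = 224
  d = 2: d(2) · σ(84/2) = 2 · 96 = 192
  d = 3: d(3) · σ(84/3) = 2 · 56 = 112
  d = 4: d(4) · σ(84/4) = 3 · 32 = 96
  d = 6: d(6) · σ(84/6) = 4 · 24 = 96
  d = 7: d(7) · σ(84/7) = 2 · 28 = 56
  d = 12: d(12) · σ(84/12) = 6 · 8 = 48
  d = 14: d(14) · σ(84/14) = 4 · 12 = 48
  d = 21: d(21) · σ(84/21) = 4 · 7 = 28
  d = 28: d(28) · σ(84/28) = 6 · 4 = 24
  d = 42: d(42) · σ(84/42) = 8 · 3 = 24
  d = 84: d(84) · σ(84/84) = 12 · 1 = 12
Summing: (d * σ)(84) = 224 + 192 + 112 + 96 + 96 + 56 + 48 + 48 + 28 + 24 + 24 + 12 = 960.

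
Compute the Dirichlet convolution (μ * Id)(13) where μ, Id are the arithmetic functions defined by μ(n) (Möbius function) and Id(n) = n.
(μ * Id)(13) = 12

Divisors of 13: [1, 13]. For each d | 13:
  d = 1: μ(1) · Id(13/1) = 1 · 13 = 13
  d = 13: μ(13) · Id(13/13) = -1 · 1 = -1
Summing: (μ * Id)(13) = 13 + -1 = 12.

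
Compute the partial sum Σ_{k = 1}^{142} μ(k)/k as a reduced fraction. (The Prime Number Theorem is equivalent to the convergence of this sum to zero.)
Σ μ(k)/k = -1280195109320241807184891051690223115540059217279828/1669107775099865011251538855274990009561055775533405515

Values of μ(k) for 1 ≤ k ≤ 142: μ(1) = 1, μ(2) = -1, μ(3) = -1, μ(5) = -1, μ(6) = 1, μ(7) = -1, μ(10) = 1, μ(11) = -1, μ(13) = -1, μ(14) = 1, μ(15) = 1, μ(17) = -1, μ(19) = -1, μ(21) = 1, μ(22) = 1, μ(23) = -1, μ(26) = 1, μ(29) = -1, μ(30) = -1, μ(31) = -1, μ(33) = 1, μ(34) = 1, μ(35) = 1, μ(37) = -1, μ(38) = 1, μ(39) = 1, μ(41) = -1, μ(42) = -1, μ(43) = -1, μ(46) = 1, μ(47) = -1, μ(51) = 1, μ(53) = -1, μ(55) = 1, μ(57) = 1, μ(58) = 1, μ(59) = -1, μ(61) = -1, μ(62) = 1, μ(65) = 1, μ(66) = -1, μ(67) = -1, μ(69) = 1, μ(70) = -1, μ(71) = -1, μ(73) = -1, μ(74) = 1, μ(77) = 1, μ(78) = -1, μ(79) = -1, μ(82) = 1, μ(83) = -1, μ(85) = 1, μ(86) = 1, μ(87) = 1, μ(89) = -1, μ(91) = 1, μ(93) = 1, μ(94) = 1, μ(95) = 1, μ(97) = -1, μ(101) = -1, μ(102) = -1, μ(103) = -1, μ(105) = -1, μ(106) = 1, μ(107) = -1, μ(109) = -1, μ(110) = -1, μ(111) = 1, μ(113) = -1, μ(114) = -1, μ(115) = 1, μ(118) = 1, μ(119) = 1, μ(122) = 1, μ(123) = 1, μ(127) = -1, μ(129) = 1, μ(130) = -1, μ(131) = -1, μ(133) = 1, μ(134) = 1, μ(137) = -1, μ(138) = -1, μ(139) = -1, μ(141) = 1, μ(142) = 1, with μ = 0 on non-squarefree integers. Summing μ(k)/k for k where μ(k) ≠ 0 gives -1280195109320241807184891051690223115540059217279828/1669107775099865011251538855274990009561055775533405515 ≈ -0.0008. (PNT ⟺ this sum → 0 as n → ∞.)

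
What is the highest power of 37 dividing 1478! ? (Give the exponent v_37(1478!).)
v_37(1478!) = 40

Legendre's formula: v_p(n!) = Σ_{k ≥ 1} ⌊n / p^k⌋. For p = 37, n = 1478, the terms are:
  ⌊1478/37^1⌋ = ⌊1478/37⌋ = 39
  ⌊1478/37^2⌋ = ⌊1478/1369⌋ = 1
(the next term ⌊1478/37^3⌋ = 0, terminating the sum). Summing: v_37(1478!) = 39 + 1 = 40.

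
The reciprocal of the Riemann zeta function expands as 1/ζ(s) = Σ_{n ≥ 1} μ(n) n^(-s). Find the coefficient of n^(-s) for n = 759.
μ(759) = -1

Factor n = 759 = 3 · 11 · 23. μ(n) = 0 if any exponent ≥ 2 (not squarefree); otherwise μ(n) = (−1)^{ω(n)} where ω(n) is the number of distinct prime factors. Applying: μ(759) = -1.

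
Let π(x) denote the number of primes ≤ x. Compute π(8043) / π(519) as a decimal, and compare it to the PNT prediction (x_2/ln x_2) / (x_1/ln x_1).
π(8043)/π(519) = 1011/97 ≈ 10.4227;  PNT prediction ≈ 10.7741.

π(519) = 97 and π(8043) = 1011, so π(8043)/π(519) ≈ 10.4227. The PNT-predicted ratio is (8043/ln(8043)) / (519/ln(519)) ≈ 10.7741. The two agree to within a few percent, as expected.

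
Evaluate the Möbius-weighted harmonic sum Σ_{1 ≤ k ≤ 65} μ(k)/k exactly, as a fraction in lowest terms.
Σ μ(k)/k = 3679085466973039663081/117288381359406970983270

Values of μ(k) for 1 ≤ k ≤ 65: μ(1) = 1, μ(2) = -1, μ(3) = -1, μ(5) = -1, μ(6) = 1, μ(7) = -1, μ(10) = 1, μ(11) = -1, μ(13) = -1, μ(14) = 1, μ(15) = 1, μ(17) = -1, μ(19) = -1, μ(21) = 1, μ(22) = 1, μ(23) = -1, μ(26) = 1, μ(29) = -1, μ(30) = -1, μ(31) = -1, μ(33) = 1, μ(34) = 1, μ(35) = 1, μ(37) = -1, μ(38) = 1, μ(39) = 1, μ(41) = -1, μ(42) = -1, μ(43) = -1, μ(46) = 1, μ(47) = -1, μ(51) = 1, μ(53) = -1, μ(55) = 1, μ(57) = 1, μ(58) = 1, μ(59) = -1, μ(61) = -1, μ(62) = 1, μ(65) = 1, with μ = 0 on non-squarefree integers. Summing μ(k)/k for k where μ(k) ≠ 0 gives 3679085466973039663081/117288381359406970983270 ≈ 0.0314. (PNT ⟺ this sum → 0 as n → ∞.)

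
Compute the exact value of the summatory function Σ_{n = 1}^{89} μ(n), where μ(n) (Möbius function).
Σ_{n ≤ 89} μ(n) = -2

Compute μ(n) for each 1 ≤ n ≤ 89: μ(1) = 1, μ(2) = -1, μ(3) = -1, μ(4) = 0, μ(5) = -1, μ(6) = 1, μ(7) = -1, μ(8) = 0, μ(9) = 0, μ(10) = 1, μ(11) = -1, μ(12) = 0, μ(13) = -1, μ(14) = 1, μ(15) = 1, μ(16) = 0, μ(17) = -1, μ(18) = 0, μ(19) = -1, μ(20) = 0, μ(21) = 1, μ(22) = 1, μ(23) = -1, μ(24) = 0, μ(25) = 0, μ(26) = 1, μ(27) = 0, μ(28) = 0, μ(29) = -1, μ(30) = -1, μ(31) = -1, μ(32) = 0, μ(33) = 1, μ(34) = 1, μ(35) = 1, μ(36) = 0, μ(37) = -1, μ(38) = 1, μ(39) = 1, μ(40) = 0, μ(41) = -1, μ(42) = -1, μ(43) = -1, μ(44) = 0, μ(45) = 0, μ(46) = 1, μ(47) = -1, μ(48) = 0, μ(49) = 0, μ(50) = 0, μ(51) = 1, μ(52) = 0, μ(53) = -1, μ(54) = 0, μ(55) = 1, μ(56) = 0, μ(57) = 1, μ(58) = 1, μ(59) = -1, μ(60) = 0, μ(61) = -1, μ(62) = 1, μ(63) = 0, μ(64) = 0, μ(65) = 1, μ(66) = -1, μ(67) = -1, μ(68) = 0, μ(69) = 1, μ(70) = -1, μ(71) = -1, μ(72) = 0, μ(73) = -1, μ(74) = 1, μ(75) = 0, μ(76) = 0, μ(77) = 1, μ(78) = -1, μ(79) = -1, μ(80) = 0, μ(81) = 0, μ(82) = 1, μ(83) = -1, μ(84) = 0, μ(85) = 1, μ(86) = 1, μ(87) = 1, μ(88) = 0, μ(89) = -1. Summing all 89 values: -2. (Mertens function M(x) = Σ_{n ≤ x} μ(n); on average M(x) should be small (PNT ⟺ M(x) = o(x)).)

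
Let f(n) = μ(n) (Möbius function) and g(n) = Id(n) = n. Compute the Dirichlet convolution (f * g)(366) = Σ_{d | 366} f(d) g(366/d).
(μ * Id)(366) = 120

Divisors of 366: [1, 2, 3, 6, 61, 122, 183, 366]. For each d | 366:
  d = 1: μ(1) · Id(366/1) = 1 · 366 = 366
  d = 2: μ(2) · Id(366/2) = -1 · 183 = -183
  d = 3: μ(3) · Id(366/3) = -1 · 122 = -122
  d = 6: μ(6) · Id(366/6) = 1 · 61 = 61
  d = 61: μ(61) · Id(366/61) = -1 · 6 = -6
  d = 122: μ(122) · Id(366/122) = 1 · 3 = 3
  d = 183: μ(183) · Id(366/183) = 1 · 2 = 2
  d = 366: μ(366) · Id(366/366) = -1 · 1 = -1
Summing: (μ * Id)(366) = 366 + -183 + -122 + 61 + -6 + 3 + 2 + -1 = 120.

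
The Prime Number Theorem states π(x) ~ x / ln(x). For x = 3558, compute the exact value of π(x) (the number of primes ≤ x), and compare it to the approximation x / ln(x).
π(3558) = 498;  x/ln(x) ≈ 435.13;  relative error ≈ 12.63%.

Directly count primes up to 3558: π(3558) = 498. The PNT approximation gives 3558/ln(3558) ≈ 3558/8.17695 ≈ 435.13. Relative error (π(x) − x/ln(x)) / π(x) ≈ 12.63%; the approximation is known to undercount slightly (Li(x) is a better estimate).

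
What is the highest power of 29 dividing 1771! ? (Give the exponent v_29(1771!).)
v_29(1771!) = 63

Legendre's formula: v_p(n!) = Σ_{k ≥ 1} ⌊n / p^k⌋. For p = 29, n = 1771, the terms are:
  ⌊1771/29^1⌋ = ⌊1771/29⌋ = 61
  ⌊1771/29^2⌋ = ⌊1771/841⌋ = 2
(the next term ⌊1771/29^3⌋ = 0, terminating the sum). Summing: v_29(1771!) = 61 + 2 = 63.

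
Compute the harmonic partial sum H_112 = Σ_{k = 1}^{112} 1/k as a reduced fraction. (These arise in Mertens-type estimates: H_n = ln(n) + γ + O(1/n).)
H_112 = 815184434573383335650686014939192934428778620497/153803387341307877636928566091115101174034840640

Direct summation: H_112 = 1 + 1/2 + ... + 1/112. The least common denominator is lcm(1, ..., 112) = 8459186303771933270031071135011330564571916235200; over this denominator the numerator is 8459186303771933270031071135011330564571916235200 + 4229593151885966635015535567505665282285958117600 + 2819728767923977756677023711670443521523972078400 + 2114796575942983317507767783752832641142979058800 + 1691837260754386654006214227002266112914383247040 + 1409864383961988878338511855835221760761986039200 + 1208455186253133324290153019287332937795988033600 + 1057398287971491658753883891876416320571489529400 + 939909589307992585559007903890147840507990692800 + 845918630377193327003107113501133056457191623520 + 769016936706539388184642830455575505870174203200 + 704932191980994439169255927917610880380993019600 + 650706638751687174617774702693179274197839710400 + 604227593126566662145076509643666468897994016800 + 563945753584795551335404742334088704304794415680 + 528699143985745829376941945938208160285744764700 + 497599194339525486472415949118313562621877425600 + 469954794653996292779503951945073920253995346400 + 445220331777470172106898480790070029714311380800 + 422959315188596663501553556750566528228595811760 + 402818395417711108096717673095777645931996011200 + 384508468353269694092321415227787752935087101600 + 367790708859649272610046571087449154981387662400 + 352466095990497219584627963958805440190496509800 + 338367452150877330801242845400453222582876649408 + 325353319375843587308887351346589637098919855200 + 313303196435997528519669301296715946835996897600 + 302113796563283331072538254821833234448997008400 + 291696079440411492070036935690045881536962628800 + 281972876792397775667702371167044352152397207840 + 272876977541030105484873262419720340792642459200 + 264349571992872914688470972969104080142872382350 + 256338978902179796061547610151858501956724734400 + 248799597169762743236207974559156781310938712800 + 241691037250626664858030603857466587559197606720 + 234977397326998146389751975972536960126997673200 + 228626656858700899190028949594900826069511249600 + 222610165888735086053449240395035014857155690400 + 216902212917229058205924900897726424732613236800 + 211479657594298331750776778375283264114297905880 + 206321617165169104147099295975886111331022347200 + 201409197708855554048358836547888822965998005600 + 196725262878417052791420258953751873594695726400 + 192254234176634847046160707613893876467543550800 + 187981917861598517111801580778029568101598138560 + 183895354429824636305023285543724577490693831200 + 179982687314296452553852577340666607756849281600 + 176233047995248609792313981979402720095248254900 + 172636455179019046327164717041047562542284004800 + 169183726075438665400621422700226611291438324704 + 165866398113175162157471983039437854207292475200 + 162676659687921793654443675673294818549459927600 + 159607288750413835283605115754930765369281438400 + 156651598217998764259834650648357973417998448800 + 153803387341307877636928566091115101174034840640 + 151056898281641665536269127410916617224498504200 + 148406777259156724035632826930023343238103793600 + 145848039720205746035018467845022940768481314400 + 143376039046981919831035103983242890924947732800 + 140986438396198887833851185583522176076198603920 + 138675185307736610984115920246087386304457643200 + 136438488770515052742436631209860170396321229600 + 134272798472570369365572557698592548643998670400 + 132174785996436457344235486484552040071436191175 + 130141327750337434923554940538635854839567942080 + 128169489451089898030773805075929250978362367200 + 126256511996596018955687628880766127829431585600 + 124399798584881371618103987279578390655469356400 + 122596902953216424203348857029149718327129220800 + 120845518625313332429015301928733293779598803360 + 119143469067210327746916494859314514993970651200 + 117488698663499073194875987986268480063498836600 + 115879264435231962603165358013853843350300222400 + 114313328429350449595014474797450413034755624800 + 112789150716959110267080948466817740860958883136 + 111305082944367543026724620197517507428577845200 + 109859562386648484026377547207939357981453457600 + 108451106458614529102962450448863212366306618400 + 107078307642682699620646470063434564108505268800 + 105739828797149165875388389187641632057148952940 + 104434398811999176173223100432238648945332299200 + 103160808582584552073549647987943055665511173600 + 101917907274360641807603266686883500777974894400 + 100704598854427777024179418273944411482999002800 + 99519838867905097294483189823662712524375485120 + 98362631439208526395710129476875936797347863200 + 97232026480137164023345645230015293845654209600 + 96127117088317423523080353806946938233771775400 + 95047037121032958090236754325970006343504676800 + 93990958930799258555900790389014784050799069280 + 92958091250241024945396386099025610599691387200 + 91947677214912318152511642771862288745346915600 + 90958992513676701828291087473240113597547486400 + 89991343657148226276926288670333303878424640800 + 89044066355494034421379696158014005942862276160 + 88116523997624304896156990989701360047624127450 + 87208106224452920309598671494962170768782641600 + 86318227589509523163582358520523781271142002400 + 85446326300726598687182536717286167318908244800 + 84591863037719332700310711350113305645719162352 + 83754319839326071980505654802092381827444715200 + 82933199056587581078735991519718927103646237600 + 82128022366717798738165739174867287034678798400 + 81338329843960896827221837836647409274729963800 + 80563679083542221619343534619155529186399202240 + 79803644375206917641802557877465382684640719200 + 79057815923102180093748328364591874435251553600 + 78325799108999382129917325324178986708999224400 + 77607213796072782293863037935883766647448772800 + 76901693670653938818464283045557550587017420320 + 76208885619566966396676316531633608689837083200 + 75528449140820832768134563705458308612249252100 = 44835143901536083460787730821655611393582824127335, so H_112 = 44835143901536083460787730821655611393582824127335/8459186303771933270031071135011330564571916235200; reducing by gcd(44835143901536083460787730821655611393582824127335, 8459186303771933270031071135011330564571916235200) = 55 gives 815184434573383335650686014939192934428778620497/153803387341307877636928566091115101174034840640 ≈ 5.30017. (The PNT-adjacent estimate ln(112) + γ ≈ 5.29571 matches within O(1/n).)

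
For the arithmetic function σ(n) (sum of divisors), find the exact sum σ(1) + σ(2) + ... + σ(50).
Σ_{n ≤ 50} σ(n) = 2080

Compute σ(n) for each 1 ≤ n ≤ 50: σ(1) = 1, σ(2) = 3, σ(3) = 4, σ(4) = 7, σ(5) = 6, σ(6) = 12, σ(7) = 8, σ(8) = 15, σ(9) = 13, σ(10) = 18, σ(11) = 12, σ(12) = 28, σ(13) = 14, σ(14) = 24, σ(15) = 24, σ(16) = 31, σ(17) = 18, σ(18) = 39, σ(19) = 20, σ(20) = 42, σ(21) = 32, σ(22) = 36, σ(23) = 24, σ(24) = 60, σ(25) = 31, σ(26) = 42, σ(27) = 40, σ(28) = 56, σ(29) = 30, σ(30) = 72, σ(31) = 32, σ(32) = 63, σ(33) = 48, σ(34) = 54, σ(35) = 48, σ(36) = 91, σ(37) = 38, σ(38) = 60, σ(39) = 56, σ(40) = 90, σ(41) = 42, σ(42) = 96, σ(43) = 44, σ(44) = 84, σ(45) = 78, σ(46) = 72, σ(47) = 48, σ(48) = 124, σ(49) = 57, σ(50) = 93. Summing all 50 values: 2080. (Average order: Σ_{n ≤ x} σ(n) ~ (π²/12) x². For x = 50, (π²/12)·50² ≈ 2056.17.)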